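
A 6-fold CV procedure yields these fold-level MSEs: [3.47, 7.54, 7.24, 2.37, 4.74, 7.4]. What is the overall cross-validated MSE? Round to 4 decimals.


Add all fold MSEs: 32.7600.
Divide by k = 6: 32.7600/6 = 5.4600.

5.4600


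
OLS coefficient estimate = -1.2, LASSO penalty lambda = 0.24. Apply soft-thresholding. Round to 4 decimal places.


Absolute value: |-1.2| = 1.2.
Compare to lambda = 0.24.
Since |beta| > lambda, coefficient = sign(beta)*(|beta| - lambda) = -0.9600.

-0.9600


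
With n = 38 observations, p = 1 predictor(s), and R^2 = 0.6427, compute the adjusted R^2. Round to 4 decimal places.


Adjusted R^2 = 1 - (1 - R^2) * (n-1)/(n-p-1).
(1 - R^2) = 0.3573.
(n-1)/(n-p-1) = 37/36.
(1 - R^2) * (n-1) = 0.3573 * 37 = 13.2201.
Divide by (n-p-1): 13.2201 / 36 = 0.3672.
Adj R^2 = 1 - 0.3672 = 0.6328.

0.6328


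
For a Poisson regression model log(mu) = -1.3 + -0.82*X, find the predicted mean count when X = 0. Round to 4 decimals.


Compute eta = -1.3 + -0.82 * 0 = -1.3000.
Apply inverse link: mu = e^-1.3000 = 0.2725.

0.2725


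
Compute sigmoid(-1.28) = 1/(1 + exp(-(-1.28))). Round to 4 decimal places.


Compute exp(1.2800) = 3.5966.
Sigmoid = 1 / (1 + 3.5966) = 1 / 4.5966 = 0.2176.

0.2176


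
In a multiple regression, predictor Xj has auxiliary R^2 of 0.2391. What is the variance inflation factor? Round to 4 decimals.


VIF = 1 / (1 - 0.2391).
= 1 / 0.7609 = 1.3142.

1.3142


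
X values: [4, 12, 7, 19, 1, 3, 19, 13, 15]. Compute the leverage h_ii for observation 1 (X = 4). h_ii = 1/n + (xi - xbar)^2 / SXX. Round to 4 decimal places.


Compute xbar = 10.3333 with n = 9 observations.
SXX = 374.0000.
Leverage = 1/9 + (4 - 10.3333)^2/374.0000 = 0.2184.

0.2184


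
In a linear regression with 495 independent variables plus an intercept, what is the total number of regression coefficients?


Each predictor gets one coefficient, plus one intercept.
Total parameters = 495 + 1 = 496.

496


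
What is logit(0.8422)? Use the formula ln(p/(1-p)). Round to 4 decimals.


Compute the odds: 0.8422/0.1578 = 5.3371.
Take the natural log: ln(5.3371) = 1.6747.

1.6747


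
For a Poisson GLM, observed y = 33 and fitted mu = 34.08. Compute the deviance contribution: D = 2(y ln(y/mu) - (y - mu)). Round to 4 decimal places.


First: ln(33/34.08) = -0.032203.
Then: 33 * -0.032203 = -1.062699.
y - mu = 33 - 34.08 = -1.08.
D = 2(-1.062699 - -1.08) = 0.034602, which rounds to 0.0346.

0.0346


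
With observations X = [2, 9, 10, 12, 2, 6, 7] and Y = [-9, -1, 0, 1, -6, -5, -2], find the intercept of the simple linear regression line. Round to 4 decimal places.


First find the slope: b1 = 0.8987.
Means: xbar = 6.8571, ybar = -3.1429.
b0 = ybar - b1 * xbar = -3.1429 - 0.8987 * 6.8571 = -9.3055.

-9.3055


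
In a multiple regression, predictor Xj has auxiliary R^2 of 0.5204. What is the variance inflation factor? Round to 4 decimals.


Using VIF = 1/(1 - R^2_j):
1 - 0.5204 = 0.4796.
VIF = 2.0851.

2.0851


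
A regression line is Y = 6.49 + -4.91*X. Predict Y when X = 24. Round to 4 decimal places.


Substitute X = 24 into the equation:
Y = 6.49 + -4.91 * 24 = 6.49 + -117.8400 = -111.3500.

-111.3500


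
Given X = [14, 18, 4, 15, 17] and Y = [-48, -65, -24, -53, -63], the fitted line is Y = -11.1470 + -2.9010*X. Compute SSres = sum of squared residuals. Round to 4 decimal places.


Compute predicted values, then residuals = yi - yhat_i.
Residuals: [3.7610, -1.6350, -1.2490, 1.6620, -2.5360].
SSres = sum(residual^2) = 27.5719.

27.5719


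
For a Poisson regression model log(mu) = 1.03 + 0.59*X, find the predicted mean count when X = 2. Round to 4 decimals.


Linear predictor: eta = 1.03 + (0.59)(2) = 2.2100.
Expected count: mu = exp(2.2100) = 9.1157.

9.1157


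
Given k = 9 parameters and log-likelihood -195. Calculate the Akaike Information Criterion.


Compute:
2k = 2*9 = 18.
-2*loglik = -2*(-195) = 390.
AIC = 18 + 390 = 408.

408


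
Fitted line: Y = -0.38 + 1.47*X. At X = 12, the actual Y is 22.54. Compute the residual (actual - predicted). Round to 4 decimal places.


Compute yhat = -0.38 + (1.47)(12) = 17.2600.
Residual = actual - predicted = 22.54 - 17.2600 = 5.2800.

5.2800


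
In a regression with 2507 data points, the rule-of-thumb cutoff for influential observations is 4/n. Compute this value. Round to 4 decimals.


The threshold is 4/n.
4/2507 = 0.0016.

0.0016


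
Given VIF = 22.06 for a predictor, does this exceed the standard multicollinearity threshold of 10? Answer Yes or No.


Check: VIF = 22.06 vs threshold = 10.
Since 22.06 >= 10, the answer is Yes.

Yes


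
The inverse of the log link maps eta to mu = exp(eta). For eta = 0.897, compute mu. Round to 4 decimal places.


The inverse log link gives:
mu = exp(0.897) = 2.4522.

2.4522


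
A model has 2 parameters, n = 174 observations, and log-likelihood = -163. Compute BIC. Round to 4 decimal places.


k * ln(n) = 2 * ln(174) = 2 * 5.159055 = 10.318110.
-2 * loglik = -2 * (-163) = 326.
BIC = 10.318110 + 326 = 336.318110, which rounds to 336.3181.

336.3181


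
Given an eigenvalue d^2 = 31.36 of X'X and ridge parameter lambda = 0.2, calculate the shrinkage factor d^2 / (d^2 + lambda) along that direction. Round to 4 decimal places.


d^2 + lambda = 31.36 + 0.2 = 31.5600.
Shrinkage factor = 31.36/31.5600 = 0.9937.

0.9937


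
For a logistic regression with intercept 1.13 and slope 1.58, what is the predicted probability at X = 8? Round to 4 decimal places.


Linear predictor: z = 1.13 + 1.58 * 8 = 13.7700.
P = 1/(1 + exp(-13.7700)) = 1/(1 + 0.0000) = 1.0000.

1.0000


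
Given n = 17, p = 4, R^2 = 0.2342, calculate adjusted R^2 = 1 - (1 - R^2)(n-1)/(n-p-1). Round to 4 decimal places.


Adjusted R^2 = 1 - (1 - R^2) * (n-1)/(n-p-1).
(1 - R^2) = 0.7658.
(n-1)/(n-p-1) = 16/12.
(1 - R^2) * (n-1) = 0.7658 * 16 = 12.2528.
Divide by (n-p-1): 12.2528 / 12 = 1.0211.
Adj R^2 = 1 - 1.0211 = -0.0211.

-0.0211


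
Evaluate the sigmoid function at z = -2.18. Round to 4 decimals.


Compute exp(2.1800) = 8.8463.
Sigmoid = 1 / (1 + 8.8463) = 1 / 9.8463 = 0.1016.

0.1016


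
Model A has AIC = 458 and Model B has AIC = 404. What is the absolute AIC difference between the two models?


Absolute difference = |458 - 404| = 54.
The model with lower AIC (B) is preferred.

54


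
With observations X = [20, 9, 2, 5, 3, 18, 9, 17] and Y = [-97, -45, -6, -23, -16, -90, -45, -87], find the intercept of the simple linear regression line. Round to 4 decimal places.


The slope is b1 = -5.0604.
Sample means are xbar = 10.3750 and ybar = -51.1250.
Intercept: b0 = -51.1250 - (-5.0604)(10.3750) = 1.3766.

1.3766


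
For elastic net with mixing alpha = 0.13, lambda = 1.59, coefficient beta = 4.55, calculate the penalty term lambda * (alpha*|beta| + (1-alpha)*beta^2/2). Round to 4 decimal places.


Compute:
L1 = 0.13 * 4.55 = 0.5915.
L2 = 0.87 * 4.55^2 / 2 = 9.0056.
Penalty = 1.59 * (0.5915 + 9.0056) = 15.2594.

15.2594


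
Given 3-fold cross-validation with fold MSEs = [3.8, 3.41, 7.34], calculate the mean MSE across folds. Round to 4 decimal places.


Sum of fold MSEs = 14.5500.
Average = 14.5500 / 3 = 4.8500.

4.8500


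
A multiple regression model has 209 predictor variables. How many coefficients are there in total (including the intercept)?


Total coefficients = number of predictors + 1 (for the intercept).
= 209 + 1 = 210.

210


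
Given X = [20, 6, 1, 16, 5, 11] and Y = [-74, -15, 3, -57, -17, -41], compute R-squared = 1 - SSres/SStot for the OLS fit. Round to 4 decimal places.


After computing the OLS fit (b0=5.9536, b1=-4.0122):
SSres = 28.7946, SStot = 4195.5000.
R^2 = 1 - 28.7946/4195.5000 = 0.9931.

0.9931


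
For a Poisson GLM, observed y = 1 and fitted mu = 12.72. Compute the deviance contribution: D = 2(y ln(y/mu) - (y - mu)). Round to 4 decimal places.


First: ln(1/12.72) = -2.543176.
Then: 1 * -2.543176 = -2.543176.
y - mu = 1 - 12.72 = -11.72.
D = 2(-2.543176 - -11.72) = 18.353648, which rounds to 18.3536.

18.3536


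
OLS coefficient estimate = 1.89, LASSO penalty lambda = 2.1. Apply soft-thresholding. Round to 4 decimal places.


Check: |1.89| = 1.89 vs lambda = 2.1.
Since |beta| <= lambda, the coefficient is set to 0.
Soft-thresholded coefficient = 0.0000.

0.0000


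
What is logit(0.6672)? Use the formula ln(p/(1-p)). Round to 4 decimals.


1 - p = 0.3328.
p/(1-p) = 2.0048.
logit = ln(2.0048) = 0.6955.

0.6955


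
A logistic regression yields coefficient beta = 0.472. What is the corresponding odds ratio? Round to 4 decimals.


The odds ratio is computed as:
OR = e^(0.472) = 1.6032.

1.6032


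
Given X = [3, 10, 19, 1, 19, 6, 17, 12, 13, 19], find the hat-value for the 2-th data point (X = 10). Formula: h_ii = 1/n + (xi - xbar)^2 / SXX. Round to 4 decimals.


Compute xbar = 11.9000 with n = 10 observations.
SXX = 414.9000.
Leverage = 1/10 + (10 - 11.9000)^2/414.9000 = 0.1087.

0.1087


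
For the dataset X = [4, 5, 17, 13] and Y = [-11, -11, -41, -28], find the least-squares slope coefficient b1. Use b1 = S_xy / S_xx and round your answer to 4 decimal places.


First compute the means: xbar = 9.7500, ybar = -22.7500.
Then S_xx = sum((xi - xbar)^2) = 118.7500.
S_xy = sum((xi - xbar)(yi - ybar)) = -272.7500.
b1 = S_xy / S_xx = -272.7500 / 118.7500 = -2.2968.

-2.2968


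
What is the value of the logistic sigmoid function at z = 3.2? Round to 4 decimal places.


First, exp(-3.2000) = 0.0408.
Then sigma(z) = 1/(1 + 0.0408) = 0.9608.

0.9608


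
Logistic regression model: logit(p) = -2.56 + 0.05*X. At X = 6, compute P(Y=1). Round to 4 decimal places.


z = -2.56 + 0.05 * 6 = -2.2600.
Sigmoid: P = 1 / (1 + exp(2.2600)) = 0.0945.

0.0945


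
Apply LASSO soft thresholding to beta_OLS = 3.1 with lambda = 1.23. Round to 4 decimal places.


Check: |3.1| = 3.1 vs lambda = 1.23.
Since |beta| > lambda, coefficient = sign(beta)*(|beta| - lambda) = 1.8700.
Soft-thresholded coefficient = 1.8700.

1.8700


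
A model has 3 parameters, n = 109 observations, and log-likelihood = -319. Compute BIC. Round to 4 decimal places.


Compute k*ln(n) = 3*ln(109) = 3*4.691348 = 14.074044.
Then -2*loglik = 638.
BIC = 14.074044 + 638 = 652.074044, which rounds to 652.0740.

652.0740


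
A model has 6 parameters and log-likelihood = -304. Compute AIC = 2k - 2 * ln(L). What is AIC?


AIC = 2k - 2*loglik = 2(6) - 2(-304).
= 12 + 608 = 620.

620


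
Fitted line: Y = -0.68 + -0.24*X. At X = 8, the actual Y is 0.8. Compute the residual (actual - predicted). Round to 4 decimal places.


Predicted = -0.68 + -0.24 * 8 = -2.6000.
Residual = 0.8 - -2.6000 = 3.4000.

3.4000


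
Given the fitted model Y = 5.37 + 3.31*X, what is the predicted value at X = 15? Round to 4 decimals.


Substitute X = 15 into the equation:
Y = 5.37 + 3.31 * 15 = 5.37 + 49.6500 = 55.0200.

55.0200


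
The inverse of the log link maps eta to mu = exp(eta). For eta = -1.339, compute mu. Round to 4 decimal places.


mu = exp(eta) = exp(-1.339).
= 0.2621.

0.2621


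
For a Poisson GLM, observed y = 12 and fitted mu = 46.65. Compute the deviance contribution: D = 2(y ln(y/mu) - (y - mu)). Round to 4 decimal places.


Compute y*ln(y/mu) = 12*ln(12/46.65) = 12*-1.357766 = -16.293192.
y - mu = -34.65.
D = 2*(-16.293192 - (-34.65)) = 36.713616, which rounds to 36.7136.

36.7136


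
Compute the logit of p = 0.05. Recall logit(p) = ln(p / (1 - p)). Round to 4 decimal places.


Compute the odds: 0.05/0.95 = 0.0526.
Take the natural log: ln(0.0526) = -2.9444.

-2.9444


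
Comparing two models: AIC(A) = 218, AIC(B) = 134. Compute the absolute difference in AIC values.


Compute |218 - 134| = 84.
Model B has the smaller AIC.

84


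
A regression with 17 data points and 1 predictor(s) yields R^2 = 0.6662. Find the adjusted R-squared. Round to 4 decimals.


Adjusted R^2 = 1 - (1 - R^2) * (n-1)/(n-p-1).
(1 - R^2) = 0.3338.
(n-1)/(n-p-1) = 16/15.
(1 - R^2) * (n-1) = 0.3338 * 16 = 5.3408.
Divide by (n-p-1): 5.3408 / 15 = 0.3561.
Adj R^2 = 1 - 0.3561 = 0.6439.

0.6439


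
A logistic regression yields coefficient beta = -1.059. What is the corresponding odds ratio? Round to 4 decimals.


The odds ratio is computed as:
OR = e^(-1.059) = 0.3468.

0.3468


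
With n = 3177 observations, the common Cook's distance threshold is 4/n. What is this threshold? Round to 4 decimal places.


Using the rule of thumb:
Threshold = 4 / 3177 = 0.0013.

0.0013


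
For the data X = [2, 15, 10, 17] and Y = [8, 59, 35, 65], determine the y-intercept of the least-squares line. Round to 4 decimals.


The slope is b1 = 3.8731.
Sample means are xbar = 11.0000 and ybar = 41.7500.
Intercept: b0 = 41.7500 - (3.8731)(11.0000) = -0.8545.

-0.8545


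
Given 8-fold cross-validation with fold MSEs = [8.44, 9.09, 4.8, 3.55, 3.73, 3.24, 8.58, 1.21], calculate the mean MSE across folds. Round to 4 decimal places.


Total MSE across folds = 42.6400.
CV-MSE = 42.6400/8 = 5.3300.

5.3300


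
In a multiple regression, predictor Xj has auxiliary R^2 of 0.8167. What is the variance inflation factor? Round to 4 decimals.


Using VIF = 1/(1 - R^2_j):
1 - 0.8167 = 0.1833.
VIF = 5.4555.

5.4555


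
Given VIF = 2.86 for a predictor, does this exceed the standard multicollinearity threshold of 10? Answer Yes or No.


The threshold is 10.
VIF = 2.86 is < 10.
Multicollinearity indication: No.

No


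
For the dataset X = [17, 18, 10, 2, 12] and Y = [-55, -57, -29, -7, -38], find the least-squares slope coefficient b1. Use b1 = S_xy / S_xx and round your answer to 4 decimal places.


The sample means are xbar = 11.8000 and ybar = -37.2000.
Compute S_xx = 164.8000 and S_xy = -526.2000.
Slope b1 = S_xy / S_xx = -526.2000 / 164.8000 = -3.1930.

-3.1930


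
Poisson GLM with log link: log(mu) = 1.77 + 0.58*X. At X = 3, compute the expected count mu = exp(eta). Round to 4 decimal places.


Compute eta = 1.77 + 0.58 * 3 = 3.5100.
Apply inverse link: mu = e^3.5100 = 33.4483.

33.4483


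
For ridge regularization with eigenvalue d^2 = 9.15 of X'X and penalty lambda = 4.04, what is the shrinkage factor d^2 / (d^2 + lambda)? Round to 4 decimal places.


d^2 + lambda = 9.15 + 4.04 = 13.1900.
Shrinkage factor = 9.15/13.1900 = 0.6937.

0.6937


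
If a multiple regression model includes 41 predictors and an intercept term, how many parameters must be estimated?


Including the intercept, the model has 41 predictor coefficients + 1 intercept.
Total = 42.

42


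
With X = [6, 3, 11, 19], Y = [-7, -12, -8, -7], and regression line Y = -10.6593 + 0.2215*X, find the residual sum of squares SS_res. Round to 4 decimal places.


Predicted values from Y = -10.6593 + 0.2215*X.
Residuals: [2.3303, -2.0052, 0.2228, -0.5492].
SSres = 9.8024.

9.8024


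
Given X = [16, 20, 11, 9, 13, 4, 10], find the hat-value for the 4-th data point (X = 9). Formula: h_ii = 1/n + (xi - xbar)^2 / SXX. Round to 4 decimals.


Mean of X: xbar = 11.8571.
SXX = 158.8571.
For X = 9: h = 1/7 + (9 - 11.8571)^2/158.8571 = 0.1942.

0.1942


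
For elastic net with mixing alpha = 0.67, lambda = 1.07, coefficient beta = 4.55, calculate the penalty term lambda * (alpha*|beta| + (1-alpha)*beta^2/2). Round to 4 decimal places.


L1 component = 0.67 * |4.55| = 3.0485.
L2 component = 0.33 * 4.55^2 / 2 = 3.4159.
Penalty = 1.07 * (3.0485 + 3.4159) = 1.07 * 6.4644 = 6.9169.

6.9169


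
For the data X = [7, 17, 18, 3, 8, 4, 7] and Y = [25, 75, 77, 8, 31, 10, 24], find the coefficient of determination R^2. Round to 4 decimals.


The fitted line is Y = -8.1277 + 4.7952*X.
SSres = 10.9894, SStot = 4951.4286.
R^2 = 1 - SSres/SStot = 0.9978.

0.9978


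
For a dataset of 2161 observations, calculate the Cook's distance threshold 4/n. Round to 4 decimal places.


The threshold is 4/n.
4/2161 = 0.0019.

0.0019


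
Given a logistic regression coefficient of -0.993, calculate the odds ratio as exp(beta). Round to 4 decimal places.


Odds ratio = exp(beta) = exp(-0.993).
= 0.3705.

0.3705


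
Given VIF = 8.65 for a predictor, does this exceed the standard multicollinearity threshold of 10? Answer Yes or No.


The threshold is 10.
VIF = 8.65 is < 10.
Multicollinearity indication: No.

No


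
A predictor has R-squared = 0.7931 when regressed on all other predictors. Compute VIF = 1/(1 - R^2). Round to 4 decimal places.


Using VIF = 1/(1 - R^2_j):
1 - 0.7931 = 0.2069.
VIF = 4.8333.

4.8333


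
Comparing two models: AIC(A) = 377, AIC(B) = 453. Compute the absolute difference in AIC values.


Compute |377 - 453| = 76.
Model A has the smaller AIC.

76


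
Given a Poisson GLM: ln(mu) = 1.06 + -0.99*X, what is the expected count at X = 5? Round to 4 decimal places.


Compute eta = 1.06 + -0.99 * 5 = -3.8900.
Apply inverse link: mu = e^-3.8900 = 0.0204.

0.0204


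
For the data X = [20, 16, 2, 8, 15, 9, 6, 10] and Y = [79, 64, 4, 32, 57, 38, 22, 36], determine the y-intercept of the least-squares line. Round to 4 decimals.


The slope is b1 = 4.0911.
Sample means are xbar = 10.7500 and ybar = 41.5000.
Intercept: b0 = 41.5000 - (4.0911)(10.7500) = -2.4793.

-2.4793


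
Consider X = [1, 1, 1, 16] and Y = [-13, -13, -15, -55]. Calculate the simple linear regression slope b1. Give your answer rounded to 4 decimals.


The sample means are xbar = 4.7500 and ybar = -24.0000.
Compute S_xx = 168.7500 and S_xy = -465.0000.
Slope b1 = S_xy / S_xx = -465.0000 / 168.7500 = -2.7556.

-2.7556


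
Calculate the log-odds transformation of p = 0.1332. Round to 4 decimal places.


The odds are p/(1-p) = 0.1332 / 0.8668 = 0.1537.
logit(p) = ln(0.1537) = -1.8730.

-1.8730


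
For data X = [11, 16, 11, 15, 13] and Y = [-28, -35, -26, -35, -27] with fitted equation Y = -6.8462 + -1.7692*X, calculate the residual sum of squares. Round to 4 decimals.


For each point, residual = actual - predicted.
Residuals: [-1.6926, 0.1534, 0.3074, -1.6158, 2.8458].
Sum of squared residuals = 13.6923.

13.6923


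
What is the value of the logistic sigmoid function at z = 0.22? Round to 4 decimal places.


First, exp(-0.2200) = 0.8025.
Then sigma(z) = 1/(1 + 0.8025) = 0.5548.

0.5548


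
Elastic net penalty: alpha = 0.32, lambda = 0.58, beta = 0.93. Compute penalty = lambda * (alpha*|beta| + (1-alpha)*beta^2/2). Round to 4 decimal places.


L1 component = 0.32 * |0.93| = 0.2976.
L2 component = 0.68 * 0.93^2 / 2 = 0.2941.
Penalty = 0.58 * (0.2976 + 0.2941) = 0.58 * 0.5917 = 0.3432.

0.3432


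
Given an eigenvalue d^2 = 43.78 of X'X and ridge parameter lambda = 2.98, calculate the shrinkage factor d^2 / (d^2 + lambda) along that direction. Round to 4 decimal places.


d^2 + lambda = 43.78 + 2.98 = 46.7600.
Shrinkage factor = 43.78/46.7600 = 0.9363.

0.9363


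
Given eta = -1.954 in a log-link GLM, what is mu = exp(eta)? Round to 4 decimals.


The inverse log link gives:
mu = exp(-1.954) = 0.1417.

0.1417


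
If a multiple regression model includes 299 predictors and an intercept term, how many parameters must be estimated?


Each predictor gets one coefficient, plus one intercept.
Total parameters = 299 + 1 = 300.

300


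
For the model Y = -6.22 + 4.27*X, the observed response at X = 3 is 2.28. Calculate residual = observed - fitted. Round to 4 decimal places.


Compute yhat = -6.22 + (4.27)(3) = 6.5900.
Residual = actual - predicted = 2.28 - 6.5900 = -4.3100.

-4.3100


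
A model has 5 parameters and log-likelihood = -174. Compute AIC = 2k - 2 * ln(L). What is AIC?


Compute:
2k = 2*5 = 10.
-2*loglik = -2*(-174) = 348.
AIC = 10 + 348 = 358.

358


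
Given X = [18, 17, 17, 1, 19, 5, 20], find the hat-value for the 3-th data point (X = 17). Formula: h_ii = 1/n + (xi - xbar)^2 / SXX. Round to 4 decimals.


Compute xbar = 13.8571 with n = 7 observations.
SXX = 344.8571.
Leverage = 1/7 + (17 - 13.8571)^2/344.8571 = 0.1715.

0.1715


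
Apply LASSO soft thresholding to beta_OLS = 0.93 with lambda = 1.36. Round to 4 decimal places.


|beta_OLS| = 0.93.
lambda = 1.36.
Since |beta| <= lambda, the coefficient is set to 0.
Result = 0.0000.

0.0000


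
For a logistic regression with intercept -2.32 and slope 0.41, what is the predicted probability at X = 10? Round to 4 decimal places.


Compute z = -2.32 + (0.41)(10) = 1.7800.
exp(-z) = 0.1686.
P = 1/(1 + 0.1686) = 0.8557.

0.8557


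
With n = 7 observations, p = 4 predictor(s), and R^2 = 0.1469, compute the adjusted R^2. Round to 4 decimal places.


Using the formula:
(1 - 0.1469) = 0.8531.
Multiply by 6/2: 0.8531 * 6 = 5.1186, then 5.1186 / 2 = 2.5593.
Adj R^2 = 1 - 2.5593 = -1.5593.

-1.5593


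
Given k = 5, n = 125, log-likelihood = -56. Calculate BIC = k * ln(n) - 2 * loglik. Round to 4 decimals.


ln(125) = 4.828314.
k * ln(n) = 5 * 4.828314 = 24.141570.
-2L = 112.
BIC = 24.141570 + 112 = 136.141570, which rounds to 136.1416.

136.1416


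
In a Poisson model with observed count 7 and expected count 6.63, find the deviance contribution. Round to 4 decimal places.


First: ln(7/6.63) = 0.054305.
Then: 7 * 0.054305 = 0.380135.
y - mu = 7 - 6.63 = 0.37.
D = 2(0.380135 - 0.37) = 0.020270, which rounds to 0.0203.

0.0203


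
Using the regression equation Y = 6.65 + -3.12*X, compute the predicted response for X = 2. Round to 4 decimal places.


Predicted value:
Y = 6.65 + (-3.12)(2) = 6.65 + -6.2400 = 0.4100.

0.4100


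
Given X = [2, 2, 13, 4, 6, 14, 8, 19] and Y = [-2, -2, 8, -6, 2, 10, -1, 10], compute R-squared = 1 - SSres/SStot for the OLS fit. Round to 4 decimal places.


Fit the OLS line: b0 = -5.2656, b1 = 0.8989.
SSres = 48.0947.
SStot = 267.8750.
R^2 = 1 - 48.0947/267.8750 = 0.8205.

0.8205


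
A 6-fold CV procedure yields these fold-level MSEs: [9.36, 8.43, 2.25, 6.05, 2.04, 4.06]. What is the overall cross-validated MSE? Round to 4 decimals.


Total MSE across folds = 32.1900.
CV-MSE = 32.1900/6 = 5.3650.

5.3650


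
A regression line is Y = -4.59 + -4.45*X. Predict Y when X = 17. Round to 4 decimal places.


Plug X = 17 into Y = -4.59 + -4.45*X:
Y = -4.59 + -75.6500 = -80.2400.

-80.2400


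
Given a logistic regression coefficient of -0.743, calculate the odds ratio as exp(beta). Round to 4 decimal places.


exp(-0.743) = 0.4757.
So the odds ratio is 0.4757.

0.4757


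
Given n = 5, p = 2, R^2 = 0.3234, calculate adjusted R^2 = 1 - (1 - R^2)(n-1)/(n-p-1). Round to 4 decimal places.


Plug in: Adj R^2 = 1 - (1 - 0.3234) * 4/2.
= 1 - 0.6766 * 4/2
= 1 - 2.7064 / 2
= 1 - 1.3532 = -0.3532.

-0.3532


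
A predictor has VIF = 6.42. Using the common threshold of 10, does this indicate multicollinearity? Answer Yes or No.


The threshold is 10.
VIF = 6.42 is < 10.
Multicollinearity indication: No.

No


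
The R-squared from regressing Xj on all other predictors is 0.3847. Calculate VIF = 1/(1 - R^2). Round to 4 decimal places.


Denominator: 1 - 0.3847 = 0.6153.
VIF = 1 / 0.6153 = 1.6252.

1.6252


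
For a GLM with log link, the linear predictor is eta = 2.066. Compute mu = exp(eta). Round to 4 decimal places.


The inverse log link gives:
mu = exp(2.066) = 7.8932.

7.8932


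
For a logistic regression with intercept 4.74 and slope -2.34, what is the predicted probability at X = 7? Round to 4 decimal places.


z = 4.74 + -2.34 * 7 = -11.6400.
Sigmoid: P = 1 / (1 + exp(11.6400)) = 0.0000.

0.0000


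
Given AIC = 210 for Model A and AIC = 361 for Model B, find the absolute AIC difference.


Compute |210 - 361| = 151.
Model A has the smaller AIC.

151


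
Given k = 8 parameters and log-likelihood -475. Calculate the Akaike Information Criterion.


AIC = 2k - 2*loglik = 2(8) - 2(-475).
= 16 + 950 = 966.

966


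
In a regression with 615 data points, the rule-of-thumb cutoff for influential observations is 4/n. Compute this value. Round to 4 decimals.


Using the rule of thumb:
Threshold = 4 / 615 = 0.0065.

0.0065


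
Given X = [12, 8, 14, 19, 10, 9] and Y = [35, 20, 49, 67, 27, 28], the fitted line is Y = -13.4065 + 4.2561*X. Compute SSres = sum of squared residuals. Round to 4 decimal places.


Predicted values from Y = -13.4065 + 4.2561*X.
Residuals: [-2.6667, -0.6423, 2.8211, -0.4594, -2.1545, 3.1016].
SSres = 29.9553.

29.9553


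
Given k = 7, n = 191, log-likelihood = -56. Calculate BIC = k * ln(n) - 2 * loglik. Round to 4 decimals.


Compute k*ln(n) = 7*ln(191) = 7*5.252273 = 36.765911.
Then -2*loglik = 112.
BIC = 36.765911 + 112 = 148.765911, which rounds to 148.7659.

148.7659


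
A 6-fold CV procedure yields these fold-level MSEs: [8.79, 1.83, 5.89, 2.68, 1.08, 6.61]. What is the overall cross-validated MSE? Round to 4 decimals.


Add all fold MSEs: 26.8800.
Divide by k = 6: 26.8800/6 = 4.4800.

4.4800


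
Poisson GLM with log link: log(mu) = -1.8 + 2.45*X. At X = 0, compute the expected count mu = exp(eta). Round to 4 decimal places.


Linear predictor: eta = -1.8 + (2.45)(0) = -1.8000.
Expected count: mu = exp(-1.8000) = 0.1653.

0.1653


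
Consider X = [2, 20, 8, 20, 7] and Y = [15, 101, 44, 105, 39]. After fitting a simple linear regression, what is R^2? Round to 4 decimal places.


Fit the OLS line: b0 = 4.9349, b1 = 4.9004.
SSres = 8.1519.
SStot = 6424.8000.
R^2 = 1 - 8.1519/6424.8000 = 0.9987.

0.9987


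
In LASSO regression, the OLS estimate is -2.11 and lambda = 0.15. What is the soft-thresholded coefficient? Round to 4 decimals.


Check: |-2.11| = 2.11 vs lambda = 0.15.
Since |beta| > lambda, coefficient = sign(beta)*(|beta| - lambda) = -1.9600.
Soft-thresholded coefficient = -1.9600.

-1.9600


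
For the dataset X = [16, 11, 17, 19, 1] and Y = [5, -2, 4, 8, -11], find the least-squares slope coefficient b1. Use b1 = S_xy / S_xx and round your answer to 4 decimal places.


Calculate xbar = 12.8000, ybar = 0.8000.
S_xx = 208.8000, S_xy = 215.8000.
Using b1 = S_xy / S_xx = 215.8000 / 208.8000, we get b1 = 1.0335.

1.0335


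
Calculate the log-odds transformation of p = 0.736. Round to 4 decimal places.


1 - p = 0.264.
p/(1-p) = 2.7879.
logit = ln(2.7879) = 1.0253.

1.0253


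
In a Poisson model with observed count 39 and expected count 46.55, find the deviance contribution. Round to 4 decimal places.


Compute y*ln(y/mu) = 39*ln(39/46.55) = 39*-0.176965 = -6.901635.
y - mu = -7.55.
D = 2*(-6.901635 - (-7.55)) = 1.296730, which rounds to 1.2967.

1.2967


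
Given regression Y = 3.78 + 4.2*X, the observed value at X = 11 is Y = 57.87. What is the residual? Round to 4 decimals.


Fitted value at X = 11 is yhat = 3.78 + 4.2*11 = 49.9800.
Residual = 57.87 - 49.9800 = 7.8900.

7.8900


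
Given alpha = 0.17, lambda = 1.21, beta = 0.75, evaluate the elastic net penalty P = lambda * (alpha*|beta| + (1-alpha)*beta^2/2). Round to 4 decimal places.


L1 component = 0.17 * |0.75| = 0.1275.
L2 component = 0.83 * 0.75^2 / 2 = 0.2334.
Penalty = 1.21 * (0.1275 + 0.2334) = 1.21 * 0.3609 = 0.4367.

0.4367


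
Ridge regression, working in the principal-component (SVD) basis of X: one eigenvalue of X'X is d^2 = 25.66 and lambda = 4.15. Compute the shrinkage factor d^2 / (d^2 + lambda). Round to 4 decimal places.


d^2 + lambda = 25.66 + 4.15 = 29.8100.
Shrinkage factor = 25.66/29.8100 = 0.8608.

0.8608


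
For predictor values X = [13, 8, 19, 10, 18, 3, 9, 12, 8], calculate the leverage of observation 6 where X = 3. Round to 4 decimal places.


Mean of X: xbar = 11.1111.
SXX = 204.8889.
For X = 3: h = 1/9 + (3 - 11.1111)^2/204.8889 = 0.4322.

0.4322


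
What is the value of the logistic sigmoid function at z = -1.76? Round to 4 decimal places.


Compute exp(1.7600) = 5.8124.
Sigmoid = 1 / (1 + 5.8124) = 1 / 6.8124 = 0.1468.

0.1468


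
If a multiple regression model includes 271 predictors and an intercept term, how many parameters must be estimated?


Including the intercept, the model has 271 predictor coefficients + 1 intercept.
Total = 272.

272


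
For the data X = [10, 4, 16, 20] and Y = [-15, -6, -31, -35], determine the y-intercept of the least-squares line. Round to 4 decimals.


The slope is b1 = -1.9218.
Sample means are xbar = 12.5000 and ybar = -21.7500.
Intercept: b0 = -21.7500 - (-1.9218)(12.5000) = 2.2721.

2.2721


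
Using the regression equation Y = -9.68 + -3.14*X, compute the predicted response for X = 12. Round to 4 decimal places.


Plug X = 12 into Y = -9.68 + -3.14*X:
Y = -9.68 + -37.6800 = -47.3600.

-47.3600


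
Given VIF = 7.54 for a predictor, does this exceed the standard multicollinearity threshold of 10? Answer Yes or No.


The threshold is 10.
VIF = 7.54 is < 10.
Multicollinearity indication: No.

No


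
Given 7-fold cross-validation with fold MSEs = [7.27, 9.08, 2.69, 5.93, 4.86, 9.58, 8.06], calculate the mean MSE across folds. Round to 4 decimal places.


Sum of fold MSEs = 47.4700.
Average = 47.4700 / 7 = 6.7814.

6.7814


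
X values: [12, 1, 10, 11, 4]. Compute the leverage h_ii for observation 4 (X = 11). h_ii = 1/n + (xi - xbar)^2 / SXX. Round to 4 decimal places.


Mean of X: xbar = 7.6000.
SXX = 93.2000.
For X = 11: h = 1/5 + (11 - 7.6000)^2/93.2000 = 0.3240.

0.3240


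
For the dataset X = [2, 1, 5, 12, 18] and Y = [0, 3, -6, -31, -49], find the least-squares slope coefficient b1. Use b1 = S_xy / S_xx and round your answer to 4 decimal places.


The sample means are xbar = 7.6000 and ybar = -16.6000.
Compute S_xx = 209.2000 and S_xy = -650.2000.
Slope b1 = S_xy / S_xx = -650.2000 / 209.2000 = -3.1080.

-3.1080


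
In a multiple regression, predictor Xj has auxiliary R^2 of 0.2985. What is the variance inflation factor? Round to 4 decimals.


Using VIF = 1/(1 - R^2_j):
1 - 0.2985 = 0.7015.
VIF = 1.4255.

1.4255


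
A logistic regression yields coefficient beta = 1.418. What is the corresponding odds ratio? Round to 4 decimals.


Odds ratio = exp(beta) = exp(1.418).
= 4.1289.

4.1289


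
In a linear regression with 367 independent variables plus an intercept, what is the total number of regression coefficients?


Total coefficients = number of predictors + 1 (for the intercept).
= 367 + 1 = 368.

368


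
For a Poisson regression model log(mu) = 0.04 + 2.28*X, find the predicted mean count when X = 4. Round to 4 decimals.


eta = 0.04 + 2.28 * 4 = 9.1600.
mu = exp(9.1600) = 9509.0571.

9509.0571


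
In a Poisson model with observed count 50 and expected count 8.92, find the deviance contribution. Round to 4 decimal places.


Compute y*ln(y/mu) = 50*ln(50/8.92) = 50*1.723727 = 86.186350.
y - mu = 41.08.
D = 2*(86.186350 - (41.08)) = 90.212700, which rounds to 90.2127.

90.2127


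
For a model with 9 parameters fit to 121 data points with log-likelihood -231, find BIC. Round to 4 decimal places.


Compute k*ln(n) = 9*ln(121) = 9*4.795791 = 43.162119.
Then -2*loglik = 462.
BIC = 43.162119 + 462 = 505.162119, which rounds to 505.1621.

505.1621


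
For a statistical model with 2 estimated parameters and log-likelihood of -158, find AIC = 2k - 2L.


Compute:
2k = 2*2 = 4.
-2*loglik = -2*(-158) = 316.
AIC = 4 + 316 = 320.

320


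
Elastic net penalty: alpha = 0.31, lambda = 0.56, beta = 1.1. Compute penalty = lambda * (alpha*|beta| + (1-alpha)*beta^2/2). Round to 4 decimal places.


alpha * |beta| = 0.31 * 1.1 = 0.3410.
(1-alpha) * beta^2/2 = 0.69 * 1.2100/2 = 0.4175.
Total = 0.56 * (0.3410 + 0.4175) = 0.4247.

0.4247


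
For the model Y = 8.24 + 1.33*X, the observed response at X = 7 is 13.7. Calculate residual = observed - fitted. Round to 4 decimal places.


Compute yhat = 8.24 + (1.33)(7) = 17.5500.
Residual = actual - predicted = 13.7 - 17.5500 = -3.8500.

-3.8500


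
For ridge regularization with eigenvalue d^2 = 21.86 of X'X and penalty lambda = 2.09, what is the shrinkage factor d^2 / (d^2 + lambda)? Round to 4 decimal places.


Denominator = d^2 + lambda = 21.86 + 2.09 = 23.9500.
Shrinkage = 21.86 / 23.9500 = 0.9127.

0.9127


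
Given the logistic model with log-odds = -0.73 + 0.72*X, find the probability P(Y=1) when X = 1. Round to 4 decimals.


Compute z = -0.73 + (0.72)(1) = -0.0100.
exp(-z) = 1.0101.
P = 1/(1 + 1.0101) = 0.4975.

0.4975


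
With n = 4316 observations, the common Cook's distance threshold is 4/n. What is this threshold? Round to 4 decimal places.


Using the rule of thumb:
Threshold = 4 / 4316 = 0.0009.

0.0009


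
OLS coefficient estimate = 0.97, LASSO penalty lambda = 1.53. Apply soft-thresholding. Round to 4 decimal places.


Absolute value: |0.97| = 0.97.
Compare to lambda = 1.53.
Since |beta| <= lambda, the coefficient is set to 0.

0.0000


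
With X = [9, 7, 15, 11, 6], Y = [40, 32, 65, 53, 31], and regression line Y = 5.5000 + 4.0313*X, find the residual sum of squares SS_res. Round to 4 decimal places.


Predicted values from Y = 5.5000 + 4.0313*X.
Residuals: [-1.7817, -1.7191, -0.9695, 3.1557, 1.3122].
SSres = 18.7500.

18.7500


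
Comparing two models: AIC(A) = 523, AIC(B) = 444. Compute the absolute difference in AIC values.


Absolute difference = |523 - 444| = 79.
The model with lower AIC (B) is preferred.

79


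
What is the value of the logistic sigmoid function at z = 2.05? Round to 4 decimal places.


exp(-2.0500) = 0.1287.
1 + exp(-z) = 1.1287.
sigmoid = 1/1.1287 = 0.8859.

0.8859


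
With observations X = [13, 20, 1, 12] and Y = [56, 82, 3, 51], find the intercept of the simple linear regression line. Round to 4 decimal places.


Compute b1 = 4.1892 from the OLS formula.
With xbar = 11.5000 and ybar = 48.0000, the intercept is:
b0 = 48.0000 - 4.1892 * 11.5000 = -0.1757.

-0.1757


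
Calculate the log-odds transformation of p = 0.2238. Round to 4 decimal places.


The odds are p/(1-p) = 0.2238 / 0.7762 = 0.2883.
logit(p) = ln(0.2883) = -1.2437.

-1.2437


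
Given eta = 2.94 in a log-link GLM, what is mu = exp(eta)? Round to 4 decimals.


Apply the inverse link:
mu = e^2.94 = 18.9158.

18.9158


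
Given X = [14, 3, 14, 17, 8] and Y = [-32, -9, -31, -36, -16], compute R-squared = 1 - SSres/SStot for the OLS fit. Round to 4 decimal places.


The fitted line is Y = -1.8170 + -2.0521*X.
SSres = 8.8565, SStot = 542.8000.
R^2 = 1 - SSres/SStot = 0.9837.

0.9837


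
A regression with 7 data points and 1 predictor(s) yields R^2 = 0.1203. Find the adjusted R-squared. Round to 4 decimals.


Adjusted R^2 = 1 - (1 - R^2) * (n-1)/(n-p-1).
(1 - R^2) = 0.8797.
(n-1)/(n-p-1) = 6/5.
(1 - R^2) * (n-1) = 0.8797 * 6 = 5.2782.
Divide by (n-p-1): 5.2782 / 5 = 1.0556.
Adj R^2 = 1 - 1.0556 = -0.0556.

-0.0556


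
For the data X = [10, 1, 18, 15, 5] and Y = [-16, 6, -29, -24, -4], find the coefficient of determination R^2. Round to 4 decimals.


Fit the OLS line: b0 = 6.6930, b1 = -2.0503.
SSres = 8.3070.
SStot = 827.2000.
R^2 = 1 - 8.3070/827.2000 = 0.9900.

0.9900


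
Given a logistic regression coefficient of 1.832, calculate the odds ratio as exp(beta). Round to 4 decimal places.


exp(1.832) = 6.2464.
So the odds ratio is 6.2464.

6.2464


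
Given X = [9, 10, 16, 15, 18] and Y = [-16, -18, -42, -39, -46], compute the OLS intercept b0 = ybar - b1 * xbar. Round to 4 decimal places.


The slope is b1 = -3.5850.
Sample means are xbar = 13.6000 and ybar = -32.2000.
Intercept: b0 = -32.2000 - (-3.5850)(13.6000) = 16.5556.

16.5556


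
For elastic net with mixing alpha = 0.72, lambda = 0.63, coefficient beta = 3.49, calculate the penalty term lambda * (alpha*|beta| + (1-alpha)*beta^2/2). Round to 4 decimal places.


alpha * |beta| = 0.72 * 3.49 = 2.5128.
(1-alpha) * beta^2/2 = 0.28 * 12.1801/2 = 1.7052.
Total = 0.63 * (2.5128 + 1.7052) = 2.6573.

2.6573


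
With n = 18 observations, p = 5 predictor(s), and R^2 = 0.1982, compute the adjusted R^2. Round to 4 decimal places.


Using the formula:
(1 - 0.1982) = 0.8018.
Multiply by 17/12: 0.8018 * 17 = 13.6306, then 13.6306 / 12 = 1.1359.
Adj R^2 = 1 - 1.1359 = -0.1359.

-0.1359


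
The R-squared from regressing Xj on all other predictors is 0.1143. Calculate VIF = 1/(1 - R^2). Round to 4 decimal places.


Denominator: 1 - 0.1143 = 0.8857.
VIF = 1 / 0.8857 = 1.1291.

1.1291


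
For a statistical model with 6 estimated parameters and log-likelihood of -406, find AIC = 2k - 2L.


AIC = 2*6 - 2*(-406).
= 12 + 812 = 824.

824


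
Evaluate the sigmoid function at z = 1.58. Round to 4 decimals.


Compute exp(-1.5800) = 0.2060.
Sigmoid = 1 / (1 + 0.2060) = 1 / 1.2060 = 0.8292.

0.8292


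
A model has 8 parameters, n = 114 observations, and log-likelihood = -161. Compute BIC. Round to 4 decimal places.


k * ln(n) = 8 * ln(114) = 8 * 4.736198 = 37.889584.
-2 * loglik = -2 * (-161) = 322.
BIC = 37.889584 + 322 = 359.889584, which rounds to 359.8896.

359.8896


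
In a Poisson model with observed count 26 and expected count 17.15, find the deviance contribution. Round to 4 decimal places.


y/mu = 26/17.15 = 1.516035 (approx.), and ln(26/17.15) = 0.416098.
y * ln(y/mu) = 26 * 0.416098 = 10.818548.
y - mu = 8.85.
D = 2 * (10.818548 - 8.85) = 3.937096, which rounds to 3.9371.

3.9371


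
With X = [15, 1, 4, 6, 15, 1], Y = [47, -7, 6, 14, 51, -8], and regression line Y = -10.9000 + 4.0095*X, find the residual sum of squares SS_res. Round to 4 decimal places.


Compute predicted values, then residuals = yi - yhat_i.
Residuals: [-2.2425, -0.1095, 0.8620, 0.8430, 1.7575, -1.1095].
SSres = sum(residual^2) = 10.8143.

10.8143


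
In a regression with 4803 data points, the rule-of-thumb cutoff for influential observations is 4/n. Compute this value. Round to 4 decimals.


Cook's distance cutoff = 4/n = 4/4803.
= 0.0008.

0.0008


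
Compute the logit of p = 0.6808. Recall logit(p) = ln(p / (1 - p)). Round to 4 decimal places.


1 - p = 0.3192.
p/(1-p) = 2.1328.
logit = ln(2.1328) = 0.7575.

0.7575


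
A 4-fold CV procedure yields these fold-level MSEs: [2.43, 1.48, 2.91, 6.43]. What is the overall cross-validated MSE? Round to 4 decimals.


Total MSE across folds = 13.2500.
CV-MSE = 13.2500/4 = 3.3125.

3.3125


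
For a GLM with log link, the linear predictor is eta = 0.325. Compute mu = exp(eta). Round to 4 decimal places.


Apply the inverse link:
mu = e^0.325 = 1.3840.

1.3840


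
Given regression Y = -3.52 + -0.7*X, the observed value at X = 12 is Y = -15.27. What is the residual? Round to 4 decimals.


Compute yhat = -3.52 + (-0.7)(12) = -11.9200.
Residual = actual - predicted = -15.27 - -11.9200 = -3.3500.

-3.3500


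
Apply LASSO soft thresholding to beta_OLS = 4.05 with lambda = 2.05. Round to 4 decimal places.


Check: |4.05| = 4.05 vs lambda = 2.05.
Since |beta| > lambda, coefficient = sign(beta)*(|beta| - lambda) = 2.0000.
Soft-thresholded coefficient = 2.0000.

2.0000


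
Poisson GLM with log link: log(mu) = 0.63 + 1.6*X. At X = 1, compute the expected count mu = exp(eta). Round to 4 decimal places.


Linear predictor: eta = 0.63 + (1.6)(1) = 2.2300.
Expected count: mu = exp(2.2300) = 9.2999.

9.2999


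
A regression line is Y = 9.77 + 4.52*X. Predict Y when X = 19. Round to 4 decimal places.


Plug X = 19 into Y = 9.77 + 4.52*X:
Y = 9.77 + 85.8800 = 95.6500.

95.6500


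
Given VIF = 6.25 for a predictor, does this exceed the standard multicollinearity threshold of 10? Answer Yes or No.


The threshold is 10.
VIF = 6.25 is < 10.
Multicollinearity indication: No.

No


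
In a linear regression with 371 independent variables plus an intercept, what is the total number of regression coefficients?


Including the intercept, the model has 371 predictor coefficients + 1 intercept.
Total = 372.

372


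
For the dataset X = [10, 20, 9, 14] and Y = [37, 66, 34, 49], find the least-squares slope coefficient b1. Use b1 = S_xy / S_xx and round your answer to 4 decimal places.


The sample means are xbar = 13.2500 and ybar = 46.5000.
Compute S_xx = 74.7500 and S_xy = 217.5000.
Slope b1 = S_xy / S_xx = 217.5000 / 74.7500 = 2.9097.

2.9097
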